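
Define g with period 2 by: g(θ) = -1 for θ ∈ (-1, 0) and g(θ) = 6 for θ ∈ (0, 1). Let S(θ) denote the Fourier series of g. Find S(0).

5/2

At θ = 0 the one-sided limits are g(0^-) = -1 and g(0^+) = 6.
By Dirichlet's theorem the series converges to their average, [(-1) + (6)]/2 = 5/2.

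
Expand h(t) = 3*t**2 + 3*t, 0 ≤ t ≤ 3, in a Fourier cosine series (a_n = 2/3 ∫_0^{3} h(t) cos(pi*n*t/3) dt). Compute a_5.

a_5 = 2/3 ∫_0^{3} (3*t**2 + 3*t) cos(5*pi*t/3) dt.
Integrating by parts twice (tabular method), an antiderivative of (3*t**2 + 3*t) cos(5*pi*t/3) is 9*t**2*sin(5*pi*t/3)/(5*pi) + 9*t*sin(5*pi*t/3)/(5*pi) + 54*t*cos(5*pi*t/3)/(25*pi**2) - 162*sin(5*pi*t/3)/(125*pi**3) + 27*cos(5*pi*t/3)/(25*pi**2); evaluating from 0 to 3: ∫_{0}^{3} (3*t**2 + 3*t) cos(5*pi*t/3) dt = (-189/(25*pi**2)) - (27/(25*pi**2)) = -216/(25*pi**2).
Hence a_5 = (2/3)·(-216/(25*pi**2)) = -144/(25*pi**2).

-144/(25*pi**2)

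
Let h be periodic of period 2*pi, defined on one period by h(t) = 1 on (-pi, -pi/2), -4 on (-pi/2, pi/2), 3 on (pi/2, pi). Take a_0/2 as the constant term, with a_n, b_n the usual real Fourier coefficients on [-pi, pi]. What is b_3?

2/(3*pi)

b_3 = 1/pi ∫_{-pi}^{pi} h(t) sin(3*t) dt.
Split the integral at the breakpoints.
Directly, an antiderivative of (1) sin(3*t) is -cos(3*t)/3; evaluating from -pi to -pi/2: ∫_{-pi}^{-pi/2} (1) sin(3*t) dt = (0) - (1/3) = -1/3.
Directly, an antiderivative of (-4) sin(3*t) is 4*cos(3*t)/3; evaluating from -pi/2 to pi/2: ∫_{-pi/2}^{pi/2} (-4) sin(3*t) dt = (0) - (0) = 0.
Directly, an antiderivative of (3) sin(3*t) is -cos(3*t); evaluating from pi/2 to pi: ∫_{pi/2}^{pi} (3) sin(3*t) dt = (1) - (0) = 1.
Summing the pieces and multiplying by (1/pi) gives b_3 = 2/(3*pi).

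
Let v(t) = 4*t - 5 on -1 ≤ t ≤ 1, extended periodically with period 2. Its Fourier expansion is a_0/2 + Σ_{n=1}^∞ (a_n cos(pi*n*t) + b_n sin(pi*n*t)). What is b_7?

8/(7*pi)

b_7 = ∫_{-1}^{1} v(t) sin(7*pi*t) dt.
Integrating by parts (boundary term plus one more integral), an antiderivative of (4*t - 5) sin(7*pi*t) is -4*t*cos(7*pi*t)/(7*pi) + 4*sin(7*pi*t)/(49*pi**2) + 5*cos(7*pi*t)/(7*pi); evaluating from -1 to 1: ∫_{-1}^{1} (4*t - 5) sin(7*pi*t) dt = (-1/(7*pi)) - (-9/(7*pi)) = 8/(7*pi).
Hence b_7 = 8/(7*pi).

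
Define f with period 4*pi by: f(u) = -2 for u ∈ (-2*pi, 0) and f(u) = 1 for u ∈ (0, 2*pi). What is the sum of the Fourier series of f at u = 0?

-1/2

At u = 0 the one-sided limits are f(0^-) = -2 and f(0^+) = 1.
By Dirichlet's theorem the series converges to their average, [(-2) + (1)]/2 = -1/2.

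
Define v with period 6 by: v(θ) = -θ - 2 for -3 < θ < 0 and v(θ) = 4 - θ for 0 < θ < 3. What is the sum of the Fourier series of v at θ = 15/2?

5/2

θ = 15/2 differs from θ = 3/2 by 1 full period(s), and the series is 6-periodic.
v is continuous at θ = 3/2 with value 5/2, so the series converges to 5/2 there.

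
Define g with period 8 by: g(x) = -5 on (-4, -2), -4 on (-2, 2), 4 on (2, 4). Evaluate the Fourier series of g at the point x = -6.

x = -6 differs from x = 2 by -1 full period(s), and the series is 8-periodic.
At x = 2 the one-sided limits are g(2^-) = -4 and g(2^+) = 4.
By Dirichlet's theorem the series converges to their average, [(-4) + (4)]/2 = 0.

0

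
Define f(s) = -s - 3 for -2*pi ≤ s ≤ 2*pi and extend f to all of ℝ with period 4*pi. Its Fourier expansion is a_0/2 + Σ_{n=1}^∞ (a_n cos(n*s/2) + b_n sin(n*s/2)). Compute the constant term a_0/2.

-3

a_0 = (1/(2*pi)) ∫_{-2*pi}^{2*pi} f(s) ds = (1/(2*pi)) · (-12*pi) = -6.
So the constant term a_0/2 = -3.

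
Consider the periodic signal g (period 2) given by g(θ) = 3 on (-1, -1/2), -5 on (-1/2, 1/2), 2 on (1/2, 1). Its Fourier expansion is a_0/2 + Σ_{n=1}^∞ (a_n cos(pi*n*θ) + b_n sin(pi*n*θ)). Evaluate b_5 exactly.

-1/(5*pi)

b_5 = ∫_{-1}^{1} g(θ) sin(5*pi*θ) dθ.
Split the integral at the breakpoints.
Directly, an antiderivative of (3) sin(5*pi*θ) is -3*cos(5*pi*θ)/(5*pi); evaluating from -1 to -1/2: ∫_{-1}^{-1/2} (3) sin(5*pi*θ) dθ = (0) - (3/(5*pi)) = -3/(5*pi).
Directly, an antiderivative of (-5) sin(5*pi*θ) is cos(5*pi*θ)/pi; evaluating from -1/2 to 1/2: ∫_{-1/2}^{1/2} (-5) sin(5*pi*θ) dθ = (0) - (0) = 0.
Directly, an antiderivative of (2) sin(5*pi*θ) is -2*cos(5*pi*θ)/(5*pi); evaluating from 1/2 to 1: ∫_{1/2}^{1} (2) sin(5*pi*θ) dθ = (2/(5*pi)) - (0) = 2/(5*pi).
Summing the pieces gives b_5 = -1/(5*pi).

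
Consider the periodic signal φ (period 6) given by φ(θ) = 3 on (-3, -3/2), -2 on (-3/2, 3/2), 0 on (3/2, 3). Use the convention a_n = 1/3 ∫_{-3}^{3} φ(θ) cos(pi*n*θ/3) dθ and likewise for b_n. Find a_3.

7/(3*pi)

a_3 = 1/3 ∫_{-3}^{3} φ(θ) cos(pi*θ) dθ.
Split the integral at the breakpoints.
Directly, an antiderivative of (3) cos(pi*θ) is 3*sin(pi*θ)/pi; evaluating from -3 to -3/2: ∫_{-3}^{-3/2} (3) cos(pi*θ) dθ = (3/pi) - (0) = 3/pi.
Directly, an antiderivative of (-2) cos(pi*θ) is -2*sin(pi*θ)/pi; evaluating from -3/2 to 3/2: ∫_{-3/2}^{3/2} (-2) cos(pi*θ) dθ = (2/pi) - (-2/pi) = 4/pi.
∫_{3/2}^{3} (0) cos(pi*θ) dθ = 0.
Summing the pieces and multiplying by (1/3) gives a_3 = 7/(3*pi).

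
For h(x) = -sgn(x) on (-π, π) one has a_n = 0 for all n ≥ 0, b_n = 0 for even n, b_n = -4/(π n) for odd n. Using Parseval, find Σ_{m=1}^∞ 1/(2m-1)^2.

pi**2/8

Parseval: Σ b_n^2 = (1/π) ∫_{-π}^{π} h(x)^2 dx = 2.
Only odd n contribute, with b_n^2 = 16/(π^2 n^2), so Σ_{m≥1} 1/(2m-1)^2 = π^2·(2)/16 = pi**2/8.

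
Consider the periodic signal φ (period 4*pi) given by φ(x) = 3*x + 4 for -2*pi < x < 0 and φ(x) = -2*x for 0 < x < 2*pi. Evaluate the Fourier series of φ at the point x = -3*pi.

x = -3*pi differs from x = pi by -1 full period(s), and the series is 4*pi-periodic.
φ is continuous at x = pi with value -2*pi, so the series converges to -2*pi there.

-2*pi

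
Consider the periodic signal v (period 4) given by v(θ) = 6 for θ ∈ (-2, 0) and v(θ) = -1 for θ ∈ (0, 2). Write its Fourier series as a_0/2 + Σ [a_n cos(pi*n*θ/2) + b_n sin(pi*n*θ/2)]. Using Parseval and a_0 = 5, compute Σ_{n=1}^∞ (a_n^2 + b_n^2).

49/2

Parseval: a_0^2/2 + Σ_{n≥1} (a_n^2+b_n^2) = 1/2 ∫_{-2}^{2} v(θ)^2 dθ = 37.
Subtract a_0^2/2 = 25/2: Σ (a_n^2+b_n^2) = 49/2.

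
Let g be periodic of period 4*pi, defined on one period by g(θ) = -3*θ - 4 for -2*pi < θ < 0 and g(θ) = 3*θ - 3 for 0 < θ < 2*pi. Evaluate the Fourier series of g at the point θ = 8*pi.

θ = 8*pi differs from θ = 0 by 2 full period(s), and the series is 4*pi-periodic.
At θ = 0 the one-sided limits are g(0^-) = -4 and g(0^+) = -3.
By Dirichlet's theorem the series converges to their average, [(-4) + (-3)]/2 = -7/2.

-7/2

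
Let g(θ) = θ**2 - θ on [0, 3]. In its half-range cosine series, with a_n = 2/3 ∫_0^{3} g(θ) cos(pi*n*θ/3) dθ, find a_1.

a_1 = 2/3 ∫_0^{3} (θ**2 - θ) cos(pi*θ/3) dθ.
Integrating by parts twice (tabular method), an antiderivative of (θ**2 - θ) cos(pi*θ/3) is 3*θ**2*sin(pi*θ/3)/pi - 3*θ*sin(pi*θ/3)/pi + 18*θ*cos(pi*θ/3)/pi**2 - 54*sin(pi*θ/3)/pi**3 - 9*cos(pi*θ/3)/pi**2; evaluating from 0 to 3: ∫_{0}^{3} (θ**2 - θ) cos(pi*θ/3) dθ = (-45/pi**2) - (-9/pi**2) = -36/pi**2.
Hence a_1 = (2/3)·(-36/pi**2) = -24/pi**2.

-24/pi**2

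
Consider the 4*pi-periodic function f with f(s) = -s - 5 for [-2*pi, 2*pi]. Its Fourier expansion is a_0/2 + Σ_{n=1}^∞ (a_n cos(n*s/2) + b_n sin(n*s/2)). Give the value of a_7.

0

a_7 = (1/(2*pi)) ∫_{-2*pi}^{2*pi} f(s) cos(7*s/2) ds.
Integrating by parts (boundary term plus one more integral), an antiderivative of (-s - 5) cos(7*s/2) is -2*s*sin(7*s/2)/7 - 10*sin(7*s/2)/7 - 4*cos(7*s/2)/49; evaluating from -2*pi to 2*pi: ∫_{-2*pi}^{2*pi} (-s - 5) cos(7*s/2) ds = (4/49) - (4/49) = 0.
Hence a_7 = (1/(2*pi))·(0) = 0.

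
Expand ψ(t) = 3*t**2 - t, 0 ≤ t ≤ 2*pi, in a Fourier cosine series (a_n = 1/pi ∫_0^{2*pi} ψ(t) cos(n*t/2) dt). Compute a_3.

8*(1 - 6*pi)/(9*pi)

a_3 = 1/pi ∫_0^{2*pi} (3*t**2 - t) cos(3*t/2) dt.
Integrating by parts twice (tabular method), an antiderivative of (3*t**2 - t) cos(3*t/2) is 2*t**2*sin(3*t/2) - 2*t*sin(3*t/2)/3 + 8*t*cos(3*t/2)/3 - 16*sin(3*t/2)/9 - 4*cos(3*t/2)/9; evaluating from 0 to 2*pi: ∫_{0}^{2*pi} (3*t**2 - t) cos(3*t/2) dt = (4/9 - 16*pi/3) - (-4/9) = 8/9 - 16*pi/3.
Hence a_3 = (1/pi)·(8/9 - 16*pi/3) = 8*(1 - 6*pi)/(9*pi).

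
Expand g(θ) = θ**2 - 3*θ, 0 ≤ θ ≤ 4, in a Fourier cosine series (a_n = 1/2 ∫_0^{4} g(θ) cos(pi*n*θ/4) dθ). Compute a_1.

-16/pi**2

a_1 = 1/2 ∫_0^{4} (θ**2 - 3*θ) cos(pi*θ/4) dθ.
Integrating by parts twice (tabular method), an antiderivative of (θ**2 - 3*θ) cos(pi*θ/4) is 4*θ**2*sin(pi*θ/4)/pi - 12*θ*sin(pi*θ/4)/pi + 32*θ*cos(pi*θ/4)/pi**2 - 128*sin(pi*θ/4)/pi**3 - 48*cos(pi*θ/4)/pi**2; evaluating from 0 to 4: ∫_{0}^{4} (θ**2 - 3*θ) cos(pi*θ/4) dθ = (-80/pi**2) - (-48/pi**2) = -32/pi**2.
Hence a_1 = (1/2)·(-32/pi**2) = -16/pi**2.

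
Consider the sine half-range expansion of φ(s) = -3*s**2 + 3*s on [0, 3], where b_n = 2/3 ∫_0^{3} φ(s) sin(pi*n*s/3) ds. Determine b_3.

b_3 = 2/3 ∫_0^{3} (-3*s**2 + 3*s) sin(pi*s) ds.
Integrating by parts twice (tabular method), an antiderivative of (-3*s**2 + 3*s) sin(pi*s) is 3*s**2*cos(pi*s)/pi - 6*s*sin(pi*s)/pi**2 - 3*s*cos(pi*s)/pi + 3*sin(pi*s)/pi**2 - 6*cos(pi*s)/pi**3; evaluating from 0 to 3: ∫_{0}^{3} (-3*s**2 + 3*s) sin(pi*s) ds = (-18/pi + 6/pi**3) - (-6/pi**3) = -18/pi + 12/pi**3.
Hence b_3 = (2/3)·(-18/pi + 12/pi**3) = -12/pi + 8/pi**3.

-12/pi + 8/pi**3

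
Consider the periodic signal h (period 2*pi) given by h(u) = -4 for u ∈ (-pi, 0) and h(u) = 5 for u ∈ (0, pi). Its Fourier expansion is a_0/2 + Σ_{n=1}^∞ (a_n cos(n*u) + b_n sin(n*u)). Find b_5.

18/(5*pi)

b_5 = 1/pi ∫_{-pi}^{pi} h(u) sin(5*u) du.
Split the integral at the breakpoints.
Directly, an antiderivative of (-4) sin(5*u) is 4*cos(5*u)/5; evaluating from -pi to 0: ∫_{-pi}^{0} (-4) sin(5*u) du = (4/5) - (-4/5) = 8/5.
Directly, an antiderivative of (5) sin(5*u) is -cos(5*u); evaluating from 0 to pi: ∫_{0}^{pi} (5) sin(5*u) du = (1) - (-1) = 2.
Summing the pieces and multiplying by (1/pi) gives b_5 = 18/(5*pi).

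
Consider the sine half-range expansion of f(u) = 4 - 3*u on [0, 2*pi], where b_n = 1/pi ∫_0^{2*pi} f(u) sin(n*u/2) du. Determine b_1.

b_1 = 1/pi ∫_0^{2*pi} (4 - 3*u) sin(u/2) du.
Integrating by parts (boundary term plus one more integral), an antiderivative of (4 - 3*u) sin(u/2) is 6*u*cos(u/2) - 12*sin(u/2) - 8*cos(u/2); evaluating from 0 to 2*pi: ∫_{0}^{2*pi} (4 - 3*u) sin(u/2) du = (8 - 12*pi) - (-8) = 16 - 12*pi.
Hence b_1 = (1/pi)·(16 - 12*pi) = -12 + 16/pi.

-12 + 16/pi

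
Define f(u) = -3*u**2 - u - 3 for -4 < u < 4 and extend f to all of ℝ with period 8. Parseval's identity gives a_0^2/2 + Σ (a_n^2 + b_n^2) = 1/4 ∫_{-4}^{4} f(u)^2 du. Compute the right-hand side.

17134/15

1/4 ∫_{-4}^{4} f(u)^2 du = 1/4 · (68536/15) = 17134/15.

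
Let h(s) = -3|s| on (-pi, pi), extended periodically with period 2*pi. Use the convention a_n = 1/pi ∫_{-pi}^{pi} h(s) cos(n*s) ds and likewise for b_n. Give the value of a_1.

12/pi

a_1 = 1/pi ∫_{-pi}^{pi} h(s) cos(s) ds.
h is even and cos(s) is even, so the integrand is even and a_1 = 2/pi ∫_0^{pi} h(s) cos(s) ds.
Integrating by parts (boundary term plus one more integral), an antiderivative of (-3*s) cos(s) is -3*s*sin(s) - 3*cos(s); evaluating from 0 to pi: ∫_{0}^{pi} (-3*s) cos(s) ds = (3) - (-3) = 6.
Hence a_1 = (2/pi)·(6) = 12/pi.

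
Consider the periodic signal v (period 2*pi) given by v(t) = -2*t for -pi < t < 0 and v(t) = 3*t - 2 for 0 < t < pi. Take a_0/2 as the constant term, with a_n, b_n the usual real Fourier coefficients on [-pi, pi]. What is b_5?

b_5 = 1/pi ∫_{-pi}^{pi} v(t) sin(5*t) dt.
Split the integral at the breakpoints.
Integrating by parts (boundary term plus one more integral), an antiderivative of (-2*t) sin(5*t) is 2*t*cos(5*t)/5 - 2*sin(5*t)/25; evaluating from -pi to 0: ∫_{-pi}^{0} (-2*t) sin(5*t) dt = (0) - (2*pi/5) = -2*pi/5.
Integrating by parts (boundary term plus one more integral), an antiderivative of (3*t - 2) sin(5*t) is -3*t*cos(5*t)/5 + 3*sin(5*t)/25 + 2*cos(5*t)/5; evaluating from 0 to pi: ∫_{0}^{pi} (3*t - 2) sin(5*t) dt = (-2/5 + 3*pi/5) - (2/5) = -4/5 + 3*pi/5.
Summing the pieces and multiplying by (1/pi) gives b_5 = (-4 + pi)/(5*pi).

(-4 + pi)/(5*pi)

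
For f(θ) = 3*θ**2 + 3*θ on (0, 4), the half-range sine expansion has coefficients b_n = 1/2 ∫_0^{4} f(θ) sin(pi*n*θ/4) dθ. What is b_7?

b_7 = 1/2 ∫_0^{4} (3*θ**2 + 3*θ) sin(7*pi*θ/4) dθ.
Integrating by parts twice (tabular method), an antiderivative of (3*θ**2 + 3*θ) sin(7*pi*θ/4) is -12*θ**2*cos(7*pi*θ/4)/(7*pi) + 96*θ*sin(7*pi*θ/4)/(49*pi**2) - 12*θ*cos(7*pi*θ/4)/(7*pi) + 48*sin(7*pi*θ/4)/(49*pi**2) + 384*cos(7*pi*θ/4)/(343*pi**3); evaluating from 0 to 4: ∫_{0}^{4} (3*θ**2 + 3*θ) sin(7*pi*θ/4) dθ = (48*(-8 + 245*pi**2)/(343*pi**3)) - (384/(343*pi**3)) = 48*(-16 + 245*pi**2)/(343*pi**3).
Hence b_7 = (1/2)·(48*(-16 + 245*pi**2)/(343*pi**3)) = 24*(-16 + 245*pi**2)/(343*pi**3).

24*(-16 + 245*pi**2)/(343*pi**3)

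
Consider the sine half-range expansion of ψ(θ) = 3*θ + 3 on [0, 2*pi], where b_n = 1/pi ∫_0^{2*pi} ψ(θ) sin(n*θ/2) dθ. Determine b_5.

b_5 = 1/pi ∫_0^{2*pi} (3*θ + 3) sin(5*θ/2) dθ.
Integrating by parts (boundary term plus one more integral), an antiderivative of (3*θ + 3) sin(5*θ/2) is -6*θ*cos(5*θ/2)/5 + 12*sin(5*θ/2)/25 - 6*cos(5*θ/2)/5; evaluating from 0 to 2*pi: ∫_{0}^{2*pi} (3*θ + 3) sin(5*θ/2) dθ = (6/5 + 12*pi/5) - (-6/5) = 12/5 + 12*pi/5.
Hence b_5 = (1/pi)·(12/5 + 12*pi/5) = 12*(1 + pi)/(5*pi).

12*(1 + pi)/(5*pi)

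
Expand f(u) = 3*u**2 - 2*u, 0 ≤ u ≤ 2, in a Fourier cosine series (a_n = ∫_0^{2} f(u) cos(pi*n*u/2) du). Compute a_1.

-32/pi**2

a_1 = ∫_0^{2} (3*u**2 - 2*u) cos(pi*u/2) du.
Integrating by parts twice (tabular method), an antiderivative of (3*u**2 - 2*u) cos(pi*u/2) is 6*u**2*sin(pi*u/2)/pi - 4*u*sin(pi*u/2)/pi + 24*u*cos(pi*u/2)/pi**2 - 48*sin(pi*u/2)/pi**3 - 8*cos(pi*u/2)/pi**2; evaluating from 0 to 2: ∫_{0}^{2} (3*u**2 - 2*u) cos(pi*u/2) du = (-40/pi**2) - (-8/pi**2) = -32/pi**2.
Hence a_1 = -32/pi**2.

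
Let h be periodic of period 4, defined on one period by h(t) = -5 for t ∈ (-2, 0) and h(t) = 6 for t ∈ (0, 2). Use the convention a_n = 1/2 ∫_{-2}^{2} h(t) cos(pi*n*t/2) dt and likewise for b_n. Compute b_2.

0

b_2 = 1/2 ∫_{-2}^{2} h(t) sin(pi*t) dt.
Split the integral at the breakpoints.
Directly, an antiderivative of (-5) sin(pi*t) is 5*cos(pi*t)/pi; evaluating from -2 to 0: ∫_{-2}^{0} (-5) sin(pi*t) dt = (5/pi) - (5/pi) = 0.
Directly, an antiderivative of (6) sin(pi*t) is -6*cos(pi*t)/pi; evaluating from 0 to 2: ∫_{0}^{2} (6) sin(pi*t) dt = (-6/pi) - (-6/pi) = 0.
Summing the pieces and multiplying by (1/2) gives b_2 = 0.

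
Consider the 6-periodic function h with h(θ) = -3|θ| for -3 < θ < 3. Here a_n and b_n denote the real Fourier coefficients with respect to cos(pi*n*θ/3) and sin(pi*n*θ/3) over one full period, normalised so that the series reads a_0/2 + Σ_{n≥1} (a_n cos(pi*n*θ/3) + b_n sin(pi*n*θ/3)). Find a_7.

36/(49*pi**2)

a_7 = 1/3 ∫_{-3}^{3} h(θ) cos(7*pi*θ/3) dθ.
h is even and cos(7*pi*θ/3) is even, so the integrand is even and a_7 = 2/3 ∫_0^{3} h(θ) cos(7*pi*θ/3) dθ.
Integrating by parts (boundary term plus one more integral), an antiderivative of (-3*θ) cos(7*pi*θ/3) is -9*θ*sin(7*pi*θ/3)/(7*pi) - 27*cos(7*pi*θ/3)/(49*pi**2); evaluating from 0 to 3: ∫_{0}^{3} (-3*θ) cos(7*pi*θ/3) dθ = (27/(49*pi**2)) - (-27/(49*pi**2)) = 54/(49*pi**2).
Hence a_7 = (2/3)·(54/(49*pi**2)) = 36/(49*pi**2).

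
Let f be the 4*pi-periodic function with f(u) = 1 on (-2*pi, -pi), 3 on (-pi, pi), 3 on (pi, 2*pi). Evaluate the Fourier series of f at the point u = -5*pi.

u = -5*pi differs from u = -pi by -1 full period(s), and the series is 4*pi-periodic.
At u = -pi the one-sided limits are f(-pi^-) = 1 and f(-pi^+) = 3.
By Dirichlet's theorem the series converges to their average, [(1) + (3)]/2 = 2.

2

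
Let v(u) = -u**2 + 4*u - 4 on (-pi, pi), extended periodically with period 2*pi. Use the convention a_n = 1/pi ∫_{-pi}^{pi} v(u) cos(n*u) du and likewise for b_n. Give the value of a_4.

a_4 = 1/pi ∫_{-pi}^{pi} v(u) cos(4*u) du.
Integrating by parts twice (tabular method), an antiderivative of (-u**2 + 4*u - 4) cos(4*u) is -u**2*sin(4*u)/4 + u*sin(4*u) - u*cos(4*u)/8 - 31*sin(4*u)/32 + cos(4*u)/4; evaluating from -pi to pi: ∫_{-pi}^{pi} (-u**2 + 4*u - 4) cos(4*u) du = (1/4 - pi/8) - (1/4 + pi/8) = -pi/4.
Hence a_4 = (1/pi)·(-pi/4) = -1/4.

-1/4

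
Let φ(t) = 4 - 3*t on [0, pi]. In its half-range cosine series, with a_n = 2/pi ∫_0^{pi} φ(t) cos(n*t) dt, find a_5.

a_5 = 2/pi ∫_0^{pi} (4 - 3*t) cos(5*t) dt.
Integrating by parts (boundary term plus one more integral), an antiderivative of (4 - 3*t) cos(5*t) is -3*t*sin(5*t)/5 + 4*sin(5*t)/5 - 3*cos(5*t)/25; evaluating from 0 to pi: ∫_{0}^{pi} (4 - 3*t) cos(5*t) dt = (3/25) - (-3/25) = 6/25.
Hence a_5 = (2/pi)·(6/25) = 12/(25*pi).

12/(25*pi)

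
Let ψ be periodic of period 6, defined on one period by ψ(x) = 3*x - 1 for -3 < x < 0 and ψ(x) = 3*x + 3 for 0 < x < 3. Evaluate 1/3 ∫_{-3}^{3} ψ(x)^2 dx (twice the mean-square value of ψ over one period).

100

1/3 ∫_{-3}^{3} ψ(x)^2 dx = 1/3 · (300) = 100.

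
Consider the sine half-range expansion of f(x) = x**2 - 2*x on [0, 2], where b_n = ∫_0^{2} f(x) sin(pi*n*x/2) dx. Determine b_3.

-32/(27*pi**3)

b_3 = ∫_0^{2} (x**2 - 2*x) sin(3*pi*x/2) dx.
Integrating by parts twice (tabular method), an antiderivative of (x**2 - 2*x) sin(3*pi*x/2) is -2*x**2*cos(3*pi*x/2)/(3*pi) + 8*x*sin(3*pi*x/2)/(9*pi**2) + 4*x*cos(3*pi*x/2)/(3*pi) - 8*sin(3*pi*x/2)/(9*pi**2) + 16*cos(3*pi*x/2)/(27*pi**3); evaluating from 0 to 2: ∫_{0}^{2} (x**2 - 2*x) sin(3*pi*x/2) dx = (-16/(27*pi**3)) - (16/(27*pi**3)) = -32/(27*pi**3).
Hence b_3 = -32/(27*pi**3).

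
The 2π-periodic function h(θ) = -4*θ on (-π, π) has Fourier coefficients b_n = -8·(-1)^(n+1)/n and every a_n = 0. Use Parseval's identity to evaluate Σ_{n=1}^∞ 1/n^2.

pi**2/6

Parseval: Σ b_n^2 = (1/π) ∫_{-π}^{π} h(θ)^2 dθ = 32*pi**2/3.
Σ b_n^2 = Σ 64/n^2, so Σ 1/n^2 = (32*pi**2/3)/64 = pi**2/6.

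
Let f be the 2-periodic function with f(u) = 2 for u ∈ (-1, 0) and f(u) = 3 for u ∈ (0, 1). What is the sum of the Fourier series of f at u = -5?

5/2

u = -5 differs from u = -1 by -2 full period(s), and the series is 2-periodic.
At u = -1 the one-sided limits are f(-1^-) = 3 and f(-1^+) = 2.
By Dirichlet's theorem the series converges to their average, [(3) + (2)]/2 = 5/2.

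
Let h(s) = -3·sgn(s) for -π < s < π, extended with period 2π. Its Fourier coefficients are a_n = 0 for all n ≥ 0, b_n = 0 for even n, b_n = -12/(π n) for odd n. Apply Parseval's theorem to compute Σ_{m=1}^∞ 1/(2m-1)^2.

Parseval: Σ b_n^2 = (1/π) ∫_{-π}^{π} h(s)^2 ds = 18.
Only odd n contribute, with b_n^2 = 144/(π^2 n^2), so Σ_{m≥1} 1/(2m-1)^2 = π^2·(18)/144 = pi**2/8.

pi**2/8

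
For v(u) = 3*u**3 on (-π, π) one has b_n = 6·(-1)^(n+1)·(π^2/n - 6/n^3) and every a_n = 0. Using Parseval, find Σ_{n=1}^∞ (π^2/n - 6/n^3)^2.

Parseval: Σ b_n^2 = (1/π) ∫_{-π}^{π} v(u)^2 du = 18*pi**6/7.
b_n^2 = 36·(π^2/n - 6/n^3)^2, so the sum equals (18*pi**6/7)/36 = pi**6/14.

pi**6/14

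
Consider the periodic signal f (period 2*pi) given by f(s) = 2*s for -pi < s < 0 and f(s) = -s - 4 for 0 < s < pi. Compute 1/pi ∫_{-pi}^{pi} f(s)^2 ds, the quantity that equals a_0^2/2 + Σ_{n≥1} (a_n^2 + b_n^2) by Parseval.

4*pi + 16 + 5*pi**2/3

1/pi ∫_{-pi}^{pi} f(s)^2 ds = 1/pi · (pi*(12*pi + 48 + 5*pi**2)/3) = 4*pi + 16 + 5*pi**2/3.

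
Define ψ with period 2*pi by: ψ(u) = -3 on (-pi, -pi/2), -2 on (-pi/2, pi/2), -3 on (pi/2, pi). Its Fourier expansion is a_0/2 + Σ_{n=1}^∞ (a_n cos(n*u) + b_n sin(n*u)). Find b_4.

b_4 = 1/pi ∫_{-pi}^{pi} ψ(u) sin(4*u) du.
ψ is even and sin(4*u) is odd, so the integrand is odd over a symmetric interval and the integral vanishes.

0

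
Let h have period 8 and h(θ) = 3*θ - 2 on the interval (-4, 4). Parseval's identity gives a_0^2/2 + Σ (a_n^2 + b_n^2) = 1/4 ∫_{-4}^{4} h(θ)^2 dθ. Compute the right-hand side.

1/4 ∫_{-4}^{4} h(θ)^2 dθ = 1/4 · (416) = 104.

104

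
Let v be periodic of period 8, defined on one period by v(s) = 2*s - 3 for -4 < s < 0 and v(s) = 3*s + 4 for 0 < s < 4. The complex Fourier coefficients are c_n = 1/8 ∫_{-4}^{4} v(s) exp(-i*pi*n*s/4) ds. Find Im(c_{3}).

-17/(3*pi)

Since v is real-valued, Im(c_{3}) = -1/8 ∫_{-4}^{4} v(s) sin(3*pi*s/4) ds = -b_{3}/2.
Split the integral at the breakpoints.
Integrating by parts (boundary term plus one more integral), an antiderivative of (2*s - 3) sin(3*pi*s/4) is -8*s*cos(3*pi*s/4)/(3*pi) + 32*sin(3*pi*s/4)/(9*pi**2) + 4*cos(3*pi*s/4)/pi; evaluating from -4 to 0: ∫_{-4}^{0} (2*s - 3) sin(3*pi*s/4) ds = (4/pi) - (-44/(3*pi)) = 56/(3*pi).
Integrating by parts (boundary term plus one more integral), an antiderivative of (3*s + 4) sin(3*pi*s/4) is -4*s*cos(3*pi*s/4)/pi + 16*sin(3*pi*s/4)/(3*pi**2) - 16*cos(3*pi*s/4)/(3*pi); evaluating from 0 to 4: ∫_{0}^{4} (3*s + 4) sin(3*pi*s/4) ds = (64/(3*pi)) - (-16/(3*pi)) = 80/(3*pi).
So ∫_{-4}^{4} v(s) sin(3*pi*s/4) ds = 136/(3*pi).
Hence Im(c_{3}) = (-1/8)·(136/(3*pi)) = -17/(3*pi).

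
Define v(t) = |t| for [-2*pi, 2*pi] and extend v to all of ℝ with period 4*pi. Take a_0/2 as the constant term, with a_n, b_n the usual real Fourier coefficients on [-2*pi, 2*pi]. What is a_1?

a_1 = (1/(2*pi)) ∫_{-2*pi}^{2*pi} v(t) cos(t/2) dt.
v is even and cos(t/2) is even, so the integrand is even and a_1 = 1/pi ∫_0^{2*pi} v(t) cos(t/2) dt.
Integrating by parts (boundary term plus one more integral), an antiderivative of (t) cos(t/2) is 2*t*sin(t/2) + 4*cos(t/2); evaluating from 0 to 2*pi: ∫_{0}^{2*pi} (t) cos(t/2) dt = (-4) - (4) = -8.
Hence a_1 = (1/pi)·(-8) = -8/pi.

-8/pi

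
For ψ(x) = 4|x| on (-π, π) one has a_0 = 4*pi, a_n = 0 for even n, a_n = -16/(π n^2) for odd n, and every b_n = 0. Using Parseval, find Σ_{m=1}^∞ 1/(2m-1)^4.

Parseval: a_0^2/2 + Σ a_n^2 = (1/π) ∫_{-π}^{π} ψ(x)^2 dx = 32*pi**2/3.
Subtract a_0^2/2 = 8*pi**2: Σ a_n^2 = 8*pi**2/3.
Only odd n contribute, with a_n^2 = 256/(π^2 n^4), so Σ_{m≥1} 1/(2m-1)^4 = π^2·(8*pi**2/3)/256 = pi**4/96.

pi**4/96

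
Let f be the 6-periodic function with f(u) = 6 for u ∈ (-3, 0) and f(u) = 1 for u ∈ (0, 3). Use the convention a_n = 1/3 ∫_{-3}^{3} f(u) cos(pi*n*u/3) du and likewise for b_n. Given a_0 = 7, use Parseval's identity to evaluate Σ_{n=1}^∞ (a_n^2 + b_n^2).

Parseval: a_0^2/2 + Σ_{n≥1} (a_n^2+b_n^2) = 1/3 ∫_{-3}^{3} f(u)^2 du = 37.
Subtract a_0^2/2 = 49/2: Σ (a_n^2+b_n^2) = 25/2.

25/2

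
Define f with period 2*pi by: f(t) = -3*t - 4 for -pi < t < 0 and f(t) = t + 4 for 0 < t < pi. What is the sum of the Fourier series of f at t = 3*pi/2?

-4 + 3*pi/2

t = 3*pi/2 differs from t = -pi/2 by 1 full period(s), and the series is 2*pi-periodic.
f is continuous at t = -pi/2 with value -4 + 3*pi/2, so the series converges to -4 + 3*pi/2 there.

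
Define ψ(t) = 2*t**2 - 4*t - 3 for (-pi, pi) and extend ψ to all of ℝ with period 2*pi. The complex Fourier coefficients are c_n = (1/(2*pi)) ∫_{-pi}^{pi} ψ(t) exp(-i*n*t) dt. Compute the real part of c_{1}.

Since ψ is real-valued, Re(c_{1}) = (1/(2*pi)) ∫_{-pi}^{pi} ψ(t) cos(t) dt = a_{1}/2.
Integrating by parts twice (tabular method), an antiderivative of (2*t**2 - 4*t - 3) cos(t) is 2*t**2*sin(t) - 4*t*sin(t) + 4*t*cos(t) - 7*sin(t) - 4*cos(t); evaluating from -pi to pi: ∫_{-pi}^{pi} (2*t**2 - 4*t - 3) cos(t) dt = (4 - 4*pi) - (4 + 4*pi) = -8*pi.
Hence Re(c_{1}) = (1/(2*pi))·(-8*pi) = -4.

-4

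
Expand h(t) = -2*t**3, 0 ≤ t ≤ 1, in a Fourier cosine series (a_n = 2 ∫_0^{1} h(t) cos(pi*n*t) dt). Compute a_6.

-1/(3*pi**2)

a_6 = 2 ∫_0^{1} (-2*t**3) cos(6*pi*t) dt.
Integrating by parts three times (tabular method), an antiderivative of (-2*t**3) cos(6*pi*t) is -t**3*sin(6*pi*t)/(3*pi) - t**2*cos(6*pi*t)/(6*pi**2) + t*sin(6*pi*t)/(18*pi**3) + cos(6*pi*t)/(108*pi**4); evaluating from 0 to 1: ∫_{0}^{1} (-2*t**3) cos(6*pi*t) dt = ((1 - 18*pi**2)/(108*pi**4)) - (1/(108*pi**4)) = -1/(6*pi**2).
Hence a_6 = 2·(-1/(6*pi**2)) = -1/(3*pi**2).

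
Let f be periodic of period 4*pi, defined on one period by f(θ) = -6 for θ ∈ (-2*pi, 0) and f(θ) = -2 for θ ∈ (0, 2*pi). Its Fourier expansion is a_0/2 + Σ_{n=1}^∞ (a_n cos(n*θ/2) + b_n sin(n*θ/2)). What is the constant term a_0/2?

-4

a_0 = (1/(2*pi)) ∫_{-2*pi}^{2*pi} f(θ) dθ = (1/(2*pi)) · (-16*pi) = -8.
So the constant term a_0/2 = -4.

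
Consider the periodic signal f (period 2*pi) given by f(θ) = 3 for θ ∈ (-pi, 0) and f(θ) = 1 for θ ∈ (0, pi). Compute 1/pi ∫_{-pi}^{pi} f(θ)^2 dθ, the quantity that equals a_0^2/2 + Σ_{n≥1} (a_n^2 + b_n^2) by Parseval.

10

1/pi ∫_{-pi}^{pi} f(θ)^2 dθ = 1/pi · (10*pi) = 10.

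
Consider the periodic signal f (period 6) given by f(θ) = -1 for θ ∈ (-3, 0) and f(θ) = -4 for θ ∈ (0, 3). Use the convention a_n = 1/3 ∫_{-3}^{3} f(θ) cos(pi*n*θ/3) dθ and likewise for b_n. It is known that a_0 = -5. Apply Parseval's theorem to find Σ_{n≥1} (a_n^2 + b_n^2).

9/2

Parseval: a_0^2/2 + Σ_{n≥1} (a_n^2+b_n^2) = 1/3 ∫_{-3}^{3} f(θ)^2 dθ = 17.
Subtract a_0^2/2 = 25/2: Σ (a_n^2+b_n^2) = 9/2.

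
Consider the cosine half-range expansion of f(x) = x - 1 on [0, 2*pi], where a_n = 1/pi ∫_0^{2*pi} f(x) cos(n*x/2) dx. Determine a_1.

-8/pi

a_1 = 1/pi ∫_0^{2*pi} (x - 1) cos(x/2) dx.
Integrating by parts (boundary term plus one more integral), an antiderivative of (x - 1) cos(x/2) is 2*x*sin(x/2) - 2*sin(x/2) + 4*cos(x/2); evaluating from 0 to 2*pi: ∫_{0}^{2*pi} (x - 1) cos(x/2) dx = (-4) - (4) = -8.
Hence a_1 = (1/pi)·(-8) = -8/pi.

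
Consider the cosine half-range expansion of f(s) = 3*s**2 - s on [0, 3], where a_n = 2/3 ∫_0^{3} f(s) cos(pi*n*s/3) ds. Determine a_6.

3/pi**2

a_6 = 2/3 ∫_0^{3} (3*s**2 - s) cos(2*pi*s) ds.
Integrating by parts twice (tabular method), an antiderivative of (3*s**2 - s) cos(2*pi*s) is 3*s**2*sin(2*pi*s)/(2*pi) - s*sin(2*pi*s)/(2*pi) + 3*s*cos(2*pi*s)/(2*pi**2) - 3*sin(2*pi*s)/(4*pi**3) - cos(2*pi*s)/(4*pi**2); evaluating from 0 to 3: ∫_{0}^{3} (3*s**2 - s) cos(2*pi*s) ds = (17/(4*pi**2)) - (-1/(4*pi**2)) = 9/(2*pi**2).
Hence a_6 = (2/3)·(9/(2*pi**2)) = 3/pi**2.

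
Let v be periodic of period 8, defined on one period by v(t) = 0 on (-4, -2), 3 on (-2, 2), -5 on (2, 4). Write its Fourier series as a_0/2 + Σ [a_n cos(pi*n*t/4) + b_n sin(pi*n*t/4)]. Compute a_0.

1/2

a_0 = 1/4 ∫_{-4}^{4} v(t) dt = 1/4 · (2) = 1/2.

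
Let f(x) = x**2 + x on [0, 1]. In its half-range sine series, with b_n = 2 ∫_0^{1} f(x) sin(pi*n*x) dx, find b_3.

4*(-2 + 9*pi**2)/(27*pi**3)

b_3 = 2 ∫_0^{1} (x**2 + x) sin(3*pi*x) dx.
Integrating by parts twice (tabular method), an antiderivative of (x**2 + x) sin(3*pi*x) is -x**2*cos(3*pi*x)/(3*pi) + 2*x*sin(3*pi*x)/(9*pi**2) - x*cos(3*pi*x)/(3*pi) + sin(3*pi*x)/(9*pi**2) + 2*cos(3*pi*x)/(27*pi**3); evaluating from 0 to 1: ∫_{0}^{1} (x**2 + x) sin(3*pi*x) dx = (2*(-1 + 9*pi**2)/(27*pi**3)) - (2/(27*pi**3)) = 2*(-2 + 9*pi**2)/(27*pi**3).
Hence b_3 = 2·(2*(-2 + 9*pi**2)/(27*pi**3)) = 4*(-2 + 9*pi**2)/(27*pi**3).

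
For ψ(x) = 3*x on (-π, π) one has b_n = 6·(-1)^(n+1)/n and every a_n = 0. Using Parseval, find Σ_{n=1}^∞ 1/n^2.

pi**2/6

Parseval: Σ b_n^2 = (1/π) ∫_{-π}^{π} ψ(x)^2 dx = 6*pi**2.
Σ b_n^2 = Σ 36/n^2, so Σ 1/n^2 = (6*pi**2)/36 = pi**2/6.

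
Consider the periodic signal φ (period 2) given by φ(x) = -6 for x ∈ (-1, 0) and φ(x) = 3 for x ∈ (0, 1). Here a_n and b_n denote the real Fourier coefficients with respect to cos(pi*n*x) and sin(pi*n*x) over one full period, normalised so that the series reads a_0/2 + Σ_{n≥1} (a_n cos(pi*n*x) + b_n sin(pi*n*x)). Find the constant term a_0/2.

a_0 = ∫_{-1}^{1} φ(x) dx = -3.
So the constant term a_0/2 = -3/2.

-3/2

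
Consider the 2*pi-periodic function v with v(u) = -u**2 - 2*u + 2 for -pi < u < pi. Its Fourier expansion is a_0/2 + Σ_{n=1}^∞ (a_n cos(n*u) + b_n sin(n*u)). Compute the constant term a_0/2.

2 - pi**2/3

a_0 = 1/pi ∫_{-pi}^{pi} v(u) du = 1/pi · (2*pi*(6 - pi**2)/3) = 4 - 2*pi**2/3.
So the constant term a_0/2 = 2 - pi**2/3.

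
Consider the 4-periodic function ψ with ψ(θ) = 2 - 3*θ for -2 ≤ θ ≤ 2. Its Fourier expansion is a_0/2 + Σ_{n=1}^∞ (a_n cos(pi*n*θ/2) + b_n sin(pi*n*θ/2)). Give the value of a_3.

0

a_3 = 1/2 ∫_{-2}^{2} ψ(θ) cos(3*pi*θ/2) dθ.
Integrating by parts (boundary term plus one more integral), an antiderivative of (2 - 3*θ) cos(3*pi*θ/2) is -2*θ*sin(3*pi*θ/2)/pi + 4*sin(3*pi*θ/2)/(3*pi) - 4*cos(3*pi*θ/2)/(3*pi**2); evaluating from -2 to 2: ∫_{-2}^{2} (2 - 3*θ) cos(3*pi*θ/2) dθ = (4/(3*pi**2)) - (4/(3*pi**2)) = 0.
Hence a_3 = (1/2)·(0) = 0.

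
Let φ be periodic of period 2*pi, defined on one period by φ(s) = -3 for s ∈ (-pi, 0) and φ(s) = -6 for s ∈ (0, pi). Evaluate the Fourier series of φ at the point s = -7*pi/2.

-6

s = -7*pi/2 differs from s = pi/2 by -2 full period(s), and the series is 2*pi-periodic.
φ is continuous at s = pi/2 with value -6, so the series converges to -6 there.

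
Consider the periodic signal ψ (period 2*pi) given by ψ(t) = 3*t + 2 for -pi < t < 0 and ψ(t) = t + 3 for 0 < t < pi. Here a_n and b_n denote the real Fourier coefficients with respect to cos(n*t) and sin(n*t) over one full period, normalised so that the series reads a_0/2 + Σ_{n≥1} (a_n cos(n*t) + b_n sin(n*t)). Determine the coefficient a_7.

4/(49*pi)

a_7 = 1/pi ∫_{-pi}^{pi} ψ(t) cos(7*t) dt.
Split the integral at the breakpoints.
Integrating by parts (boundary term plus one more integral), an antiderivative of (3*t + 2) cos(7*t) is 3*t*sin(7*t)/7 + 2*sin(7*t)/7 + 3*cos(7*t)/49; evaluating from -pi to 0: ∫_{-pi}^{0} (3*t + 2) cos(7*t) dt = (3/49) - (-3/49) = 6/49.
Integrating by parts (boundary term plus one more integral), an antiderivative of (t + 3) cos(7*t) is t*sin(7*t)/7 + 3*sin(7*t)/7 + cos(7*t)/49; evaluating from 0 to pi: ∫_{0}^{pi} (t + 3) cos(7*t) dt = (-1/49) - (1/49) = -2/49.
Summing the pieces and multiplying by (1/pi) gives a_7 = 4/(49*pi).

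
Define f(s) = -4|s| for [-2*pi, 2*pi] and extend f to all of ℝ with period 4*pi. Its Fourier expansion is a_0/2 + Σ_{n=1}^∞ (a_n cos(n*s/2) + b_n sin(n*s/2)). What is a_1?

a_1 = (1/(2*pi)) ∫_{-2*pi}^{2*pi} f(s) cos(s/2) ds.
f is even and cos(s/2) is even, so the integrand is even and a_1 = 1/pi ∫_0^{2*pi} f(s) cos(s/2) ds.
Integrating by parts (boundary term plus one more integral), an antiderivative of (-4*s) cos(s/2) is -8*s*sin(s/2) - 16*cos(s/2); evaluating from 0 to 2*pi: ∫_{0}^{2*pi} (-4*s) cos(s/2) ds = (16) - (-16) = 32.
Hence a_1 = (1/pi)·(32) = 32/pi.

32/pi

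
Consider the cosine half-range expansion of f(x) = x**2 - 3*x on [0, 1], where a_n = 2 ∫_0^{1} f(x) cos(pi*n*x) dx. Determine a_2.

pi**(-2)

a_2 = 2 ∫_0^{1} (x**2 - 3*x) cos(2*pi*x) dx.
Integrating by parts twice (tabular method), an antiderivative of (x**2 - 3*x) cos(2*pi*x) is x**2*sin(2*pi*x)/(2*pi) - 3*x*sin(2*pi*x)/(2*pi) + x*cos(2*pi*x)/(2*pi**2) - sin(2*pi*x)/(4*pi**3) - 3*cos(2*pi*x)/(4*pi**2); evaluating from 0 to 1: ∫_{0}^{1} (x**2 - 3*x) cos(2*pi*x) dx = (-1/(4*pi**2)) - (-3/(4*pi**2)) = 1/(2*pi**2).
Hence a_2 = 2·(1/(2*pi**2)) = pi**(-2).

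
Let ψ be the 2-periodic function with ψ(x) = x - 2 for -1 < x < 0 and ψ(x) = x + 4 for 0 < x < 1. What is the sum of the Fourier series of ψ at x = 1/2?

ψ is continuous at x = 1/2 with value 9/2, so the series converges to 9/2 there.

9/2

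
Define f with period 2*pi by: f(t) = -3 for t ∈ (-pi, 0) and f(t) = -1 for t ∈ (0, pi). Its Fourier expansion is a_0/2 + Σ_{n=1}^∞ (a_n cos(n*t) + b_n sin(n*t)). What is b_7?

b_7 = 1/pi ∫_{-pi}^{pi} f(t) sin(7*t) dt.
Split the integral at the breakpoints.
Directly, an antiderivative of (-3) sin(7*t) is 3*cos(7*t)/7; evaluating from -pi to 0: ∫_{-pi}^{0} (-3) sin(7*t) dt = (3/7) - (-3/7) = 6/7.
Directly, an antiderivative of (-1) sin(7*t) is cos(7*t)/7; evaluating from 0 to pi: ∫_{0}^{pi} (-1) sin(7*t) dt = (-1/7) - (1/7) = -2/7.
Summing the pieces and multiplying by (1/pi) gives b_7 = 4/(7*pi).

4/(7*pi)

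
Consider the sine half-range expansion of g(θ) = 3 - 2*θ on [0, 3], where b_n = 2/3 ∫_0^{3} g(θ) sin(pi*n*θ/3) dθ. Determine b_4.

b_4 = 2/3 ∫_0^{3} (3 - 2*θ) sin(4*pi*θ/3) dθ.
Integrating by parts (boundary term plus one more integral), an antiderivative of (3 - 2*θ) sin(4*pi*θ/3) is 3*θ*cos(4*pi*θ/3)/(2*pi) - 9*sin(4*pi*θ/3)/(8*pi**2) - 9*cos(4*pi*θ/3)/(4*pi); evaluating from 0 to 3: ∫_{0}^{3} (3 - 2*θ) sin(4*pi*θ/3) dθ = (9/(4*pi)) - (-9/(4*pi)) = 9/(2*pi).
Hence b_4 = (2/3)·(9/(2*pi)) = 3/pi.

3/pi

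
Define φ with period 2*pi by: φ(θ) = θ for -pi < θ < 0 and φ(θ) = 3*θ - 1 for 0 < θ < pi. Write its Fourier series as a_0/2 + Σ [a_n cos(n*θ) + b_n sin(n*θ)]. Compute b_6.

-2/3

b_6 = 1/pi ∫_{-pi}^{pi} φ(θ) sin(6*θ) dθ.
Split the integral at the breakpoints.
Integrating by parts (boundary term plus one more integral), an antiderivative of (θ) sin(6*θ) is -θ*cos(6*θ)/6 + sin(6*θ)/36; evaluating from -pi to 0: ∫_{-pi}^{0} (θ) sin(6*θ) dθ = (0) - (pi/6) = -pi/6.
Integrating by parts (boundary term plus one more integral), an antiderivative of (3*θ - 1) sin(6*θ) is -θ*cos(6*θ)/2 + sin(6*θ)/12 + cos(6*θ)/6; evaluating from 0 to pi: ∫_{0}^{pi} (3*θ - 1) sin(6*θ) dθ = (1/6 - pi/2) - (1/6) = -pi/2.
Summing the pieces and multiplying by (1/pi) gives b_6 = -2/3.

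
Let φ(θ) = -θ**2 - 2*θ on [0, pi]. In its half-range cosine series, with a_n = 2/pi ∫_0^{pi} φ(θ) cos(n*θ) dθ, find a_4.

-1/4

a_4 = 2/pi ∫_0^{pi} (-θ**2 - 2*θ) cos(4*θ) dθ.
Integrating by parts twice (tabular method), an antiderivative of (-θ**2 - 2*θ) cos(4*θ) is -θ**2*sin(4*θ)/4 - θ*sin(4*θ)/2 - θ*cos(4*θ)/8 + sin(4*θ)/32 - cos(4*θ)/8; evaluating from 0 to pi: ∫_{0}^{pi} (-θ**2 - 2*θ) cos(4*θ) dθ = (-pi/8 - 1/8) - (-1/8) = -pi/8.
Hence a_4 = (2/pi)·(-pi/8) = -1/4.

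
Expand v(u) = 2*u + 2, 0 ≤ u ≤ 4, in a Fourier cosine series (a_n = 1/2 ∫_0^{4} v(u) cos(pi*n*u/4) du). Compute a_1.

a_1 = 1/2 ∫_0^{4} (2*u + 2) cos(pi*u/4) du.
Integrating by parts (boundary term plus one more integral), an antiderivative of (2*u + 2) cos(pi*u/4) is 8*u*sin(pi*u/4)/pi + 8*sin(pi*u/4)/pi + 32*cos(pi*u/4)/pi**2; evaluating from 0 to 4: ∫_{0}^{4} (2*u + 2) cos(pi*u/4) du = (-32/pi**2) - (32/pi**2) = -64/pi**2.
Hence a_1 = (1/2)·(-64/pi**2) = -32/pi**2.

-32/pi**2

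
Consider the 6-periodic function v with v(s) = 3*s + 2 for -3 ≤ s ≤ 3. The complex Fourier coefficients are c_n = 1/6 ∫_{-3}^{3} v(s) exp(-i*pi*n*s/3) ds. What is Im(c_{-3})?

3/pi

Since v is real-valued, Im(c_{-3}) = -1/6 ∫_{-3}^{3} v(s) sin(-pi*s) ds = b_{3}/2.
Integrating by parts (boundary term plus one more integral), an antiderivative of (3*s + 2) sin(-pi*s) is 3*s*cos(pi*s)/pi - 3*sin(pi*s)/pi**2 + 2*cos(pi*s)/pi; evaluating from -3 to 3: ∫_{-3}^{3} (3*s + 2) sin(-pi*s) ds = (-11/pi) - (7/pi) = -18/pi.
Hence Im(c_{-3}) = (-1/6)·(-18/pi) = 3/pi.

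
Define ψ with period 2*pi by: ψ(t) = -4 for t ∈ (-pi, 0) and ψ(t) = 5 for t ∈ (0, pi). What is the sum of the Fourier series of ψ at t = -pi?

At t = -pi the one-sided limits are ψ(-pi^-) = 5 and ψ(-pi^+) = -4.
By Dirichlet's theorem the series converges to their average, [(5) + (-4)]/2 = 1/2.

1/2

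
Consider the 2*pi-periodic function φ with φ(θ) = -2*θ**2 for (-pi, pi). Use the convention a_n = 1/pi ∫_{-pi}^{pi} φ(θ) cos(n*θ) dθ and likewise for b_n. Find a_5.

8/25

a_5 = 1/pi ∫_{-pi}^{pi} φ(θ) cos(5*θ) dθ.
φ is even and cos(5*θ) is even, so the integrand is even and a_5 = 2/pi ∫_0^{pi} φ(θ) cos(5*θ) dθ.
Integrating by parts twice (tabular method), an antiderivative of (-2*θ**2) cos(5*θ) is -2*θ**2*sin(5*θ)/5 - 4*θ*cos(5*θ)/25 + 4*sin(5*θ)/125; evaluating from 0 to pi: ∫_{0}^{pi} (-2*θ**2) cos(5*θ) dθ = (4*pi/25) - (0) = 4*pi/25.
Hence a_5 = (2/pi)·(4*pi/25) = 8/25.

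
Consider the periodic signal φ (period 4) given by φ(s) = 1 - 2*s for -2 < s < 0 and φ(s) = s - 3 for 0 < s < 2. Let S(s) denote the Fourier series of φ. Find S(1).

φ is continuous at s = 1 with value -2, so the series converges to -2 there.

-2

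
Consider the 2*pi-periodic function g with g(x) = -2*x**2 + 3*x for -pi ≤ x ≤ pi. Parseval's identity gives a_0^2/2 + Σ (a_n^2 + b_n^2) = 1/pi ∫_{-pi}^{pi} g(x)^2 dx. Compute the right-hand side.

1/pi ∫_{-pi}^{pi} g(x)^2 dx = 1/pi · (pi**3*(6 + 8*pi**2/5)) = pi**2*(6 + 8*pi**2/5).

pi**2*(6 + 8*pi**2/5)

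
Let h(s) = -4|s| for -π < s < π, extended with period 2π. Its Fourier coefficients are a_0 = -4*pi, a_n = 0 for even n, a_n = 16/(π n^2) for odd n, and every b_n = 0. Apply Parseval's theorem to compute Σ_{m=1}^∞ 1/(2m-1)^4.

Parseval: a_0^2/2 + Σ a_n^2 = (1/π) ∫_{-π}^{π} h(s)^2 ds = 32*pi**2/3.
Subtract a_0^2/2 = 8*pi**2: Σ a_n^2 = 8*pi**2/3.
Only odd n contribute, with a_n^2 = 256/(π^2 n^4), so Σ_{m≥1} 1/(2m-1)^4 = π^2·(8*pi**2/3)/256 = pi**4/96.

pi**4/96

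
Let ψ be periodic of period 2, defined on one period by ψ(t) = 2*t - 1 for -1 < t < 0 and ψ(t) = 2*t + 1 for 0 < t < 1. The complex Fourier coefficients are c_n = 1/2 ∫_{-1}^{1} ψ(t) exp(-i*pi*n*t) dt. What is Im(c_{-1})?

Since ψ is real-valued, Im(c_{-1}) = -1/2 ∫_{-1}^{1} ψ(t) sin(-pi*t) dt = b_{1}/2.
ψ is odd and sin(-pi*t) is odd, so the integrand is even: ∫_{-1}^{1} ψ(t) sin(-pi*t) dt = 2∫_0^{1} ψ(t) sin(-pi*t) dt.
Integrating by parts (boundary term plus one more integral), an antiderivative of (2*t + 1) sin(-pi*t) is 2*t*cos(pi*t)/pi - 2*sin(pi*t)/pi**2 + cos(pi*t)/pi; evaluating from 0 to 1: ∫_{0}^{1} (2*t + 1) sin(-pi*t) dt = (-3/pi) - (1/pi) = -4/pi.
So ∫_{-1}^{1} ψ(t) sin(-pi*t) dt = -8/pi.
Hence Im(c_{-1}) = (-1/2)·(-8/pi) = 4/pi.

4/pi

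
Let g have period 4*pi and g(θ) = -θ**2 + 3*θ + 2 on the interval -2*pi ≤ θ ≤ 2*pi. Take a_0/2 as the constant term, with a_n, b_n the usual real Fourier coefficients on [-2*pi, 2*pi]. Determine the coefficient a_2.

-4

a_2 = (1/(2*pi)) ∫_{-2*pi}^{2*pi} g(θ) cos(θ) dθ.
Integrating by parts twice (tabular method), an antiderivative of (-θ**2 + 3*θ + 2) cos(θ) is -θ**2*sin(θ) + 3*θ*sin(θ) - 2*θ*cos(θ) + 4*sin(θ) + 3*cos(θ); evaluating from -2*pi to 2*pi: ∫_{-2*pi}^{2*pi} (-θ**2 + 3*θ + 2) cos(θ) dθ = (3 - 4*pi) - (3 + 4*pi) = -8*pi.
Hence a_2 = (1/(2*pi))·(-8*pi) = -4.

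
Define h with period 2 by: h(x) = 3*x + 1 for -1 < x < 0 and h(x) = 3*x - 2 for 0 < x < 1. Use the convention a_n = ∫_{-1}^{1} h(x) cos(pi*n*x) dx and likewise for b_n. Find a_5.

0

a_5 = ∫_{-1}^{1} h(x) cos(5*pi*x) dx.
Split the integral at the breakpoints.
Integrating by parts (boundary term plus one more integral), an antiderivative of (3*x + 1) cos(5*pi*x) is 3*x*sin(5*pi*x)/(5*pi) + sin(5*pi*x)/(5*pi) + 3*cos(5*pi*x)/(25*pi**2); evaluating from -1 to 0: ∫_{-1}^{0} (3*x + 1) cos(5*pi*x) dx = (3/(25*pi**2)) - (-3/(25*pi**2)) = 6/(25*pi**2).
Integrating by parts (boundary term plus one more integral), an antiderivative of (3*x - 2) cos(5*pi*x) is 3*x*sin(5*pi*x)/(5*pi) - 2*sin(5*pi*x)/(5*pi) + 3*cos(5*pi*x)/(25*pi**2); evaluating from 0 to 1: ∫_{0}^{1} (3*x - 2) cos(5*pi*x) dx = (-3/(25*pi**2)) - (3/(25*pi**2)) = -6/(25*pi**2).
Summing the pieces gives a_5 = 0.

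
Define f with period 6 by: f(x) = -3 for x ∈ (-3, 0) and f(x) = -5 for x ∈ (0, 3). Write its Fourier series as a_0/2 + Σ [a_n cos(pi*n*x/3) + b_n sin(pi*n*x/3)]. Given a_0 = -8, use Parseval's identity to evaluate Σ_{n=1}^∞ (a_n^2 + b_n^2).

2

Parseval: a_0^2/2 + Σ_{n≥1} (a_n^2+b_n^2) = 1/3 ∫_{-3}^{3} f(x)^2 dx = 34.
Subtract a_0^2/2 = 32: Σ (a_n^2+b_n^2) = 2.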